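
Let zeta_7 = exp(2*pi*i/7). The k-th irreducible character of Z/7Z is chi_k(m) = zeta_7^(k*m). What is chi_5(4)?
chi_5(4) = zeta_7^20 = exp(-2*I*pi/7)

Derivation: chi_5(4) = zeta_7^(5*4) = zeta_7^20. Since zeta_7^7 = 1, this equals zeta_7^6 = exp(2*pi*i*6/7) = exp(-2*I*pi/7).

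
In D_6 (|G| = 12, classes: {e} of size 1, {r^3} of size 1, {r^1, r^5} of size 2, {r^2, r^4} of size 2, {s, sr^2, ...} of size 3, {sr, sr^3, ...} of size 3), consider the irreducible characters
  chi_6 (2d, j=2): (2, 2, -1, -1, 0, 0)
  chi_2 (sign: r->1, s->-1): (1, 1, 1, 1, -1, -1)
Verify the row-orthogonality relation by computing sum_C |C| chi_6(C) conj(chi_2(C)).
Sum = 0; so <chi_6, chi_2> = 0 (distinct irreducibles are orthogonal).

Justification: Compute term by term over conjugacy classes (|C| * chi_6(C) * conj(chi_2(C))):
  1*(2)*conj(1) + 1*(2)*conj(1) + 2*(-1)*conj(1) + 2*(-1)*conj(1) + 3*(0)*conj(-1) + 3*(0)*conj(-1)
  = (2) + (2) + (-2) + (-2) + (0) + (0)
  = 0.
Dividing by |G| = 12 gives 0/12 = 0, matching the row-orthogonality relation <chi_6, chi_2> = [chi_6 = chi_2].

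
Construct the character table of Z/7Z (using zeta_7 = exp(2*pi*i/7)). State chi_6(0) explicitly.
Character table of Z/7Z (irreps indexed chi_0,...,chi_6 with chi_k(m) = zeta_7^(k*m), zeta_7 = exp(2*pi*i/7)):
  irrep \ class  {0} (size 1)  {1} (size 1)    {2} (size 1)    {3} (size 1)    {4} (size 1)    {5} (size 1)    {6} (size 1)  
  chi_0          1             1               1               1               1               1               1             
  chi_1          1             exp(2*I*pi/7)   exp(4*I*pi/7)   exp(6*I*pi/7)   exp(-6*I*pi/7)  exp(-4*I*pi/7)  exp(-2*I*pi/7)
  chi_2          1             exp(4*I*pi/7)   exp(-6*I*pi/7)  exp(-2*I*pi/7)  exp(2*I*pi/7)   exp(6*I*pi/7)   exp(-4*I*pi/7)
  chi_3          1             exp(6*I*pi/7)   exp(-2*I*pi/7)  exp(4*I*pi/7)   exp(-4*I*pi/7)  exp(2*I*pi/7)   exp(-6*I*pi/7)
  chi_4          1             exp(-6*I*pi/7)  exp(2*I*pi/7)   exp(-4*I*pi/7)  exp(4*I*pi/7)   exp(-2*I*pi/7)  exp(6*I*pi/7) 
  chi_5          1             exp(-4*I*pi/7)  exp(6*I*pi/7)   exp(2*I*pi/7)   exp(-2*I*pi/7)  exp(-6*I*pi/7)  exp(4*I*pi/7) 
  chi_6          1             exp(-2*I*pi/7)  exp(-4*I*pi/7)  exp(-6*I*pi/7)  exp(6*I*pi/7)   exp(4*I*pi/7)   exp(2*I*pi/7) 

Spot check: chi_6(0) = zeta_7^(6*0) = zeta_7^0 = 1.

Justification: Z/7Z is abelian, so all 7 irreducible complex representations are 1-dimensional. They are given by chi_k(m) = zeta_7^(k*m) for k = 0,...,6. Row orthogonality: sum_m chi_k(m) conj(chi_l(m)) = 7 * [k = l].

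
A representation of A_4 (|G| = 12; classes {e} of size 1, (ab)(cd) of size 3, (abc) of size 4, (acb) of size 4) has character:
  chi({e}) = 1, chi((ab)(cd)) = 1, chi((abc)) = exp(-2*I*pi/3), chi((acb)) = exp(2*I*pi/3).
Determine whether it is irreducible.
Irreducible: <chi, chi> = 1.

Solution. <chi, chi> = (1/|G|) sum_C |C| * |chi(C)|^2 = (1/12)[1*|1|^2 + 3*|1|^2 + 4*|exp(-2*I*pi/3)|^2 + 4*|exp(2*I*pi/3)|^2]
  = (1/12)[(1) + (3) + (4) + (4)] = 12/12 = 1.
(Exp terms are combined using exp(i*s)*conj(exp(i*t)) = exp(i*(s-t)), and sums of them are collapsed using the identity that for every m > 1 the m distinct m-th roots of unity sum to 0, e.g. 1 + exp(2*I*pi/3) + exp(-2*I*pi/3) = 0.)
A character is irreducible iff <chi, chi> = 1, so this representation is irreducible.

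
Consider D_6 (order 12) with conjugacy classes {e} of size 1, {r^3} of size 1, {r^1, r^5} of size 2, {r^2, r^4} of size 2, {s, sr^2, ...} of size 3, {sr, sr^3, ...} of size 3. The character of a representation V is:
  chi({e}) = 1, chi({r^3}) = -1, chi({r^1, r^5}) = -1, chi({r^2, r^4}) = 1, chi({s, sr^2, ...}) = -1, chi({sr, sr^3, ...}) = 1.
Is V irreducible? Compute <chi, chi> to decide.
Irreducible: <chi, chi> = 1.

Solution. <chi, chi> = (1/|G|) sum_C |C| * |chi(C)|^2 = (1/12)[1*|1|^2 + 1*|-1|^2 + 2*|-1|^2 + 2*|1|^2 + 3*|-1|^2 + 3*|1|^2]
  = (1/12)[(1) + (1) + (2) + (2) + (3) + (3)] = 12/12 = 1.
A character is irreducible iff <chi, chi> = 1, so this representation is irreducible.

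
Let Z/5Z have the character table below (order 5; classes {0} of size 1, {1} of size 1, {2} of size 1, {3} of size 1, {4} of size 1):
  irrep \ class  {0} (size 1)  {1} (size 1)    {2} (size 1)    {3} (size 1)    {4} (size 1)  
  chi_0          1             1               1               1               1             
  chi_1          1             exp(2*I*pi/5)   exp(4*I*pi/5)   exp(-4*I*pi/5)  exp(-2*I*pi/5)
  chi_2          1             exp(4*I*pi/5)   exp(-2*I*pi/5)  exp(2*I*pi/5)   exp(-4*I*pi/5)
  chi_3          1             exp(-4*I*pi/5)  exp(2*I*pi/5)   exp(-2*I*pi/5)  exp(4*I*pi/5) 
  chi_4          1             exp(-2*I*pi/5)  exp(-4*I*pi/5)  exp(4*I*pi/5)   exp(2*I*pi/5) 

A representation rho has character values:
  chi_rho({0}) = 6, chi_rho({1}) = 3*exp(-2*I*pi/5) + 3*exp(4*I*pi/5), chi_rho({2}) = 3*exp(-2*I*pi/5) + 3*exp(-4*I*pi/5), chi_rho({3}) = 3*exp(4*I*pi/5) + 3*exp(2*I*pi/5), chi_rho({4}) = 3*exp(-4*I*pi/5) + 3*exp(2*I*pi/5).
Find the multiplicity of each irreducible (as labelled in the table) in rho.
Multiplicities: chi_0: 0, chi_1: 0, chi_2: 3, chi_3: 0, chi_4: 3.

Use <chi_rho, chi> = (1/|G|) sum_C |C| * chi_rho(C) * conj(chi(C)) with |G| = 5 for each irreducible chi in the table:
  <chi_rho, chi_0> = (1/5)[1*(6)*conj(1) + 1*(3*exp(-2*I*pi/5) + 3*exp(4*I*pi/5))*conj(1) + 1*(3*exp(-2*I*pi/5) + 3*exp(-4*I*pi/5))*conj(1) + 1*(3*exp(4*I*pi/5) + 3*exp(2*I*pi/5))*conj(1) + 1*(3*exp(-4*I*pi/5) + 3*exp(2*I*pi/5))*conj(1)]
      = (1/5)[(6) + (3*exp(-2*I*pi/5) + 3*exp(4*I*pi/5)) + (3*exp(-2*I*pi/5) + 3*exp(-4*I*pi/5)) + (3*exp(4*I*pi/5) + 3*exp(2*I*pi/5)) + (3*exp(-4*I*pi/5) + 3*exp(2*I*pi/5))] = 0/5 = 0
  <chi_rho, chi_1> = (1/5)[1*(6)*conj(1) + 1*(3*exp(-2*I*pi/5) + 3*exp(4*I*pi/5))*conj(exp(2*I*pi/5)) + 1*(3*exp(-2*I*pi/5) + 3*exp(-4*I*pi/5))*conj(exp(4*I*pi/5)) + 1*(3*exp(4*I*pi/5) + 3*exp(2*I*pi/5))*conj(exp(-4*I*pi/5)) + 1*(3*exp(-4*I*pi/5) + 3*exp(2*I*pi/5))*conj(exp(-2*I*pi/5))]
      = (1/5)[(6) + (3*exp(-4*I*pi/5) + 3*exp(2*I*pi/5)) + (3*exp(4*I*pi/5) + 3*exp(2*I*pi/5)) + (3*exp(-2*I*pi/5) + 3*exp(-4*I*pi/5)) + (3*exp(-2*I*pi/5) + 3*exp(4*I*pi/5))] = 0/5 = 0
  <chi_rho, chi_2> = (1/5)[1*(6)*conj(1) + 1*(3*exp(-2*I*pi/5) + 3*exp(4*I*pi/5))*conj(exp(4*I*pi/5)) + 1*(3*exp(-2*I*pi/5) + 3*exp(-4*I*pi/5))*conj(exp(-2*I*pi/5)) + 1*(3*exp(4*I*pi/5) + 3*exp(2*I*pi/5))*conj(exp(2*I*pi/5)) + 1*(3*exp(-4*I*pi/5) + 3*exp(2*I*pi/5))*conj(exp(-4*I*pi/5))]
      = (1/5)[(6) + (3 + 3*exp(4*I*pi/5)) + (3 + 3*exp(-2*I*pi/5)) + (3 + 3*exp(2*I*pi/5)) + (3 + 3*exp(-4*I*pi/5))] = 15/5 = 3
  <chi_rho, chi_3> = (1/5)[1*(6)*conj(1) + 1*(3*exp(-2*I*pi/5) + 3*exp(4*I*pi/5))*conj(exp(-4*I*pi/5)) + 1*(3*exp(-2*I*pi/5) + 3*exp(-4*I*pi/5))*conj(exp(2*I*pi/5)) + 1*(3*exp(4*I*pi/5) + 3*exp(2*I*pi/5))*conj(exp(-2*I*pi/5)) + 1*(3*exp(-4*I*pi/5) + 3*exp(2*I*pi/5))*conj(exp(4*I*pi/5))]
      = (1/5)[(6) + (3*exp(-2*I*pi/5) + 3*exp(2*I*pi/5)) + (3*exp(-4*I*pi/5) + 3*exp(4*I*pi/5)) + (3*exp(-4*I*pi/5) + 3*exp(4*I*pi/5)) + (3*exp(-2*I*pi/5) + 3*exp(2*I*pi/5))] = 0/5 = 0
  <chi_rho, chi_4> = (1/5)[1*(6)*conj(1) + 1*(3*exp(-2*I*pi/5) + 3*exp(4*I*pi/5))*conj(exp(-2*I*pi/5)) + 1*(3*exp(-2*I*pi/5) + 3*exp(-4*I*pi/5))*conj(exp(-4*I*pi/5)) + 1*(3*exp(4*I*pi/5) + 3*exp(2*I*pi/5))*conj(exp(4*I*pi/5)) + 1*(3*exp(-4*I*pi/5) + 3*exp(2*I*pi/5))*conj(exp(2*I*pi/5))]
      = (1/5)[(6) + (3 + 3*exp(-4*I*pi/5)) + (3 + 3*exp(2*I*pi/5)) + (3 + 3*exp(-2*I*pi/5)) + (3 + 3*exp(4*I*pi/5))] = 15/5 = 3
(Exp terms are combined using exp(i*s)*conj(exp(i*t)) = exp(i*(s-t)), and sums of them are collapsed using the identity that for every m > 1 the m distinct m-th roots of unity sum to 0, e.g. 1 + exp(2*I*pi/3) + exp(-2*I*pi/3) = 0.)
Dimension check: dim(rho) = sum (mult * dim) = 0*1 + 0*1 + 3*1 + 0*1 + 3*1 = 6 = chi_rho(e) = 6.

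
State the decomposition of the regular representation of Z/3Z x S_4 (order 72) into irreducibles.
Each irreducible V_i of dimension d_i appears with multiplicity d_i, i.e. rho_reg = (direct sum over all irreducibles V_i) d_i V_i. The irreducible dimensions for Z/3Z x S_4 are 1, 1, 1, 1, 1, 1, 2, 2, 2, 3, 3, 3, 3, 3, 3: 6 irreducibles of dimension 1, each with multiplicity 1; 3 irreducibles of dimension 2, each with multiplicity 2; 6 irreducibles of dimension 3, each with multiplicity 3. Total dimension 6*1*1 + 3*2*2 + 6*3*3 = 72 = |G|.

Details: General theorem: in the regular representation of a finite group G, each irreducible appears with multiplicity equal to its dimension. Check: dim(rho_reg) = sum d_i^2 = 1 + 1 + 1 + 1 + 1 + 1 + 4 + 4 + 4 + 9 + 9 + 9 + 9 + 9 + 9 = 72 = |G|.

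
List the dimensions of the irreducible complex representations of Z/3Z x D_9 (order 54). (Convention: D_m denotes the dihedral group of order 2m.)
Dimensions: 1, 1, 1, 1, 1, 1, 2, 2, 2, 2, 2, 2, 2, 2, 2, 2, 2, 2

Why: There are 18 irreducibles (= number of conjugacy classes). Their dimensions d_i satisfy sum d_i^2 = |G| = 54: 1 + 1 + 1 + 1 + 1 + 1 + 4 + 4 + 4 + 4 + 4 + 4 + 4 + 4 + 4 + 4 + 4 + 4 = 54. (For the product with Z/3Z: each of the 3 1-dim characters of Z/3Z tensors with each irrep of D_9, giving 3 copies of each D_9-dimension.)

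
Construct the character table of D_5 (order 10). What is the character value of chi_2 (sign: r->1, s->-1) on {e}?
Conjugacy classes: {e} of size 1, {r^1, r^4} of size 2, {r^2, r^3} of size 2, {s, sr, ..., sr^4} of size 5.
Character table:
  irrep \ class              {e} (size 1)  {r^1, r^4} (size 2)  {r^2, r^3} (size 2)  {s, sr, ..., sr^4} (size 5)
  chi_1 (triv)               1             1                    1                    1                          
  chi_2 (sign: r->1, s->-1)  1             1                    1                    -1                         
  chi_3 (2d, j=1)            2             -1/2 + sqrt(5)/2     -sqrt(5)/2 - 1/2     0                          
  chi_4 (2d, j=2)            2             -sqrt(5)/2 - 1/2     -1/2 + sqrt(5)/2     0                          

Spot check: chi_2 (sign: r->1, s->-1) on {e} = 1.

Argument: D_5 has order 2*5 = 10 with 4 conjugacy classes, hence 4 irreducibles. Sum of squared dims 1 + 1 + 4 + 4 = 10 = |G|. Linear characters come from the abelianisation; the 2-dimensional irreps have character r^k -> 2*cos(2*pi*j*k/5), reflections -> 0.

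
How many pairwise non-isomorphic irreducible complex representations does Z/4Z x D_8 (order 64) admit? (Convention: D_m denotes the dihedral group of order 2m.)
28

Explanation: The number of irreducible complex representations of a finite group equals its number of conjugacy classes. For a direct product, #classes(G x H) = #classes(G) * #classes(H). Z/4Z has 4 classes (abelian), D_8 has 7 classes, so 4 * 7 = 28, so Z/4Z x D_8 (order 64) has exactly 28 irreducible complex representations.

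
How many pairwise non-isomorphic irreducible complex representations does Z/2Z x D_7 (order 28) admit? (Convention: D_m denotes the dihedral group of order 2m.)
10

Solution. The number of irreducible complex representations of a finite group equals its number of conjugacy classes. For a direct product, #classes(G x H) = #classes(G) * #classes(H). Z/2Z has 2 classes (abelian), D_7 has 5 classes, so 2 * 5 = 10, so Z/2Z x D_7 (order 28) has exactly 10 irreducible complex representations.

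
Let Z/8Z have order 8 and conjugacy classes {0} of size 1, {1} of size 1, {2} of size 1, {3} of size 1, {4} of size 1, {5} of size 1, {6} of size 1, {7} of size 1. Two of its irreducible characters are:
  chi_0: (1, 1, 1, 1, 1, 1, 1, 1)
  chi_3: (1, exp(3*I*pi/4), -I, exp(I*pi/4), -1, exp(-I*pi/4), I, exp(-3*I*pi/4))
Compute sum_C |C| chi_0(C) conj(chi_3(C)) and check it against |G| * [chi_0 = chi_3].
Sum = 0; so <chi_0, chi_3> = 0 (distinct irreducibles are orthogonal).

Why: Compute term by term over conjugacy classes (|C| * chi_0(C) * conj(chi_3(C))):
  1*(1)*conj(1) + 1*(1)*conj(exp(3*I*pi/4)) + 1*(1)*conj(-I) + 1*(1)*conj(exp(I*pi/4)) + 1*(1)*conj(-1) + 1*(1)*conj(exp(-I*pi/4)) + 1*(1)*conj(I) + 1*(1)*conj(exp(-3*I*pi/4))
  = (1) + (exp(-3*I*pi/4)) + (I) + (exp(-I*pi/4)) + (-1) + (exp(I*pi/4)) + (-I) + (exp(3*I*pi/4))
  = 0.
(Exp terms are combined using exp(i*s)*conj(exp(i*t)) = exp(i*(s-t)), and sums of them are collapsed using the identity that for every m > 1 the m distinct m-th roots of unity sum to 0, e.g. 1 + exp(2*I*pi/3) + exp(-2*I*pi/3) = 0.)
Dividing by |G| = 8 gives 0/8 = 0, matching the row-orthogonality relation <chi_0, chi_3> = [chi_0 = chi_3].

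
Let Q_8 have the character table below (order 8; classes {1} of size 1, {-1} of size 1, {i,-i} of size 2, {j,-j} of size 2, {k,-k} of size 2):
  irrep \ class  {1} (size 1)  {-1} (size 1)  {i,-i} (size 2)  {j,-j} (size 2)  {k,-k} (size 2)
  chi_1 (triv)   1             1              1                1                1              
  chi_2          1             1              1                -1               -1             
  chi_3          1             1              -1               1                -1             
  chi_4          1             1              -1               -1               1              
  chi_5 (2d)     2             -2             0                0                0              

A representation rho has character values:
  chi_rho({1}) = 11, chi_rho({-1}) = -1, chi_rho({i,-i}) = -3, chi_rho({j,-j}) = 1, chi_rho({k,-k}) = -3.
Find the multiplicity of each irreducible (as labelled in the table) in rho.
Multiplicities: chi_1: 0, chi_2: 1, chi_3: 3, chi_4: 1, chi_5: 3.

Working: Use <chi_rho, chi> = (1/|G|) sum_C |C| * chi_rho(C) * conj(chi(C)) with |G| = 8 for each irreducible chi in the table:
  <chi_rho, chi_1> = (1/8)[1*(11)*conj(1) + 1*(-1)*conj(1) + 2*(-3)*conj(1) + 2*(1)*conj(1) + 2*(-3)*conj(1)]
      = (1/8)[(11) + (-1) + (-6) + (2) + (-6)] = 0/8 = 0
  <chi_rho, chi_2> = (1/8)[1*(11)*conj(1) + 1*(-1)*conj(1) + 2*(-3)*conj(1) + 2*(1)*conj(-1) + 2*(-3)*conj(-1)]
      = (1/8)[(11) + (-1) + (-6) + (-2) + (6)] = 8/8 = 1
  <chi_rho, chi_3> = (1/8)[1*(11)*conj(1) + 1*(-1)*conj(1) + 2*(-3)*conj(-1) + 2*(1)*conj(1) + 2*(-3)*conj(-1)]
      = (1/8)[(11) + (-1) + (6) + (2) + (6)] = 24/8 = 3
  <chi_rho, chi_4> = (1/8)[1*(11)*conj(1) + 1*(-1)*conj(1) + 2*(-3)*conj(-1) + 2*(1)*conj(-1) + 2*(-3)*conj(1)]
      = (1/8)[(11) + (-1) + (6) + (-2) + (-6)] = 8/8 = 1
  <chi_rho, chi_5> = (1/8)[1*(11)*conj(2) + 1*(-1)*conj(-2) + 2*(-3)*conj(0) + 2*(1)*conj(0) + 2*(-3)*conj(0)]
      = (1/8)[(22) + (2) + (0) + (0) + (0)] = 24/8 = 3
Dimension check: dim(rho) = sum (mult * dim) = 0*1 + 1*1 + 3*1 + 1*1 + 3*2 = 11 = chi_rho(e) = 11.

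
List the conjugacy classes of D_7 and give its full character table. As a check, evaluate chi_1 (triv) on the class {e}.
Conjugacy classes: {e} of size 1, {r^1, r^6} of size 2, {r^2, r^5} of size 2, {r^3, r^4} of size 2, {s, sr, ..., sr^6} of size 7.
Character table:
  irrep \ class              {e} (size 1)  {r^1, r^6} (size 2)  {r^2, r^5} (size 2)  {r^3, r^4} (size 2)  {s, sr, ..., sr^6} (size 7)
  chi_1 (triv)               1             1                    1                    1                    1                          
  chi_2 (sign: r->1, s->-1)  1             1                    1                    1                    -1                         
  chi_3 (2d, j=1)            2             2*cos(2*pi/7)        -2*cos(3*pi/7)       -2*cos(pi/7)         0                          
  chi_4 (2d, j=2)            2             -2*cos(3*pi/7)       -2*cos(pi/7)         2*cos(2*pi/7)        0                          
  chi_5 (2d, j=3)            2             -2*cos(pi/7)         2*cos(2*pi/7)        -2*cos(3*pi/7)       0                          

Spot check: chi_1 (triv) on {e} = 1.

Proof sketch: D_7 has order 2*7 = 14 with 5 conjugacy classes, hence 5 irreducibles. Sum of squared dims 1 + 1 + 4 + 4 + 4 = 14 = |G|. Linear characters come from the abelianisation; the 2-dimensional irreps have character r^k -> 2*cos(2*pi*j*k/7), reflections -> 0.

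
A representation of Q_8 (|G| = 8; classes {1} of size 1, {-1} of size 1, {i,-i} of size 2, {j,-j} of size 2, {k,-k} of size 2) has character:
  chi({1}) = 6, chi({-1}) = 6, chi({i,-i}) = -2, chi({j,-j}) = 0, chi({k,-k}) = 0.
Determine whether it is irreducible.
Not irreducible (reducible): <chi, chi> = 10 > 1.

Details: <chi, chi> = (1/|G|) sum_C |C| * |chi(C)|^2 = (1/8)[1*|6|^2 + 1*|6|^2 + 2*|-2|^2 + 2*|0|^2 + 2*|0|^2]
  = (1/8)[(36) + (36) + (8) + (0) + (0)] = 80/8 = 10.
A character is irreducible iff <chi, chi> = 1, so this representation is reducible.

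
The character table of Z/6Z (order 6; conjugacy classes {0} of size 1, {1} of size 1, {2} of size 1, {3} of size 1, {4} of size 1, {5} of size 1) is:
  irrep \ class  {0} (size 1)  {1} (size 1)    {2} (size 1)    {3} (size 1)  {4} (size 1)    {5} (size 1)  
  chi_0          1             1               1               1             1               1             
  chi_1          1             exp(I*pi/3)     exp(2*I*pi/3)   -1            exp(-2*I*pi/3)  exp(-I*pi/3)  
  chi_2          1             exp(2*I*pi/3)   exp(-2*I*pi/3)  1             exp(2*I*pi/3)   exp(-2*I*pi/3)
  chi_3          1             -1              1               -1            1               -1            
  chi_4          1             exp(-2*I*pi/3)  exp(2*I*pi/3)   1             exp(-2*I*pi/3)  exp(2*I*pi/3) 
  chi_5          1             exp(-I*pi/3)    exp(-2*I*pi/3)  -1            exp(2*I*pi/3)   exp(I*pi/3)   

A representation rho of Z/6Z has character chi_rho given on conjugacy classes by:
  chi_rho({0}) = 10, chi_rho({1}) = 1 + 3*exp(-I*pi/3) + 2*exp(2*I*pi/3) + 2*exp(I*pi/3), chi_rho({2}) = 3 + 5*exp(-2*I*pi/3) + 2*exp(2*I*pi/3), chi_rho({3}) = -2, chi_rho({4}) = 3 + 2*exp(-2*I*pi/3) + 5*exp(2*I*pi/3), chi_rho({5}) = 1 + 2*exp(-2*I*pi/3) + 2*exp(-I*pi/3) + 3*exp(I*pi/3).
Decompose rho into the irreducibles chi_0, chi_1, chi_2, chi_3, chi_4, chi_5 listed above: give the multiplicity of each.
Multiplicities: chi_0: 2, chi_1: 2, chi_2: 2, chi_3: 1, chi_4: 0, chi_5: 3.

Details: Use <chi_rho, chi> = (1/|G|) sum_C |C| * chi_rho(C) * conj(chi(C)) with |G| = 6 for each irreducible chi in the table:
  <chi_rho, chi_0> = (1/6)[1*(10)*conj(1) + 1*(1 + 3*exp(-I*pi/3) + 2*exp(2*I*pi/3) + 2*exp(I*pi/3))*conj(1) + 1*(3 + 5*exp(-2*I*pi/3) + 2*exp(2*I*pi/3))*conj(1) + 1*(-2)*conj(1) + 1*(3 + 2*exp(-2*I*pi/3) + 5*exp(2*I*pi/3))*conj(1) + 1*(1 + 2*exp(-2*I*pi/3) + 2*exp(-I*pi/3) + 3*exp(I*pi/3))*conj(1)]
      = (1/6)[(10) + (1 + 3*exp(-I*pi/3) + 2*exp(2*I*pi/3) + 2*exp(I*pi/3)) + (3 + 5*exp(-2*I*pi/3) + 2*exp(2*I*pi/3)) + (-2) + (3 + 2*exp(-2*I*pi/3) + 5*exp(2*I*pi/3)) + (1 + 2*exp(-2*I*pi/3) + 2*exp(-I*pi/3) + 3*exp(I*pi/3))] = 12/6 = 2
  <chi_rho, chi_1> = (1/6)[1*(10)*conj(1) + 1*(1 + 3*exp(-I*pi/3) + 2*exp(2*I*pi/3) + 2*exp(I*pi/3))*conj(exp(I*pi/3)) + 1*(3 + 5*exp(-2*I*pi/3) + 2*exp(2*I*pi/3))*conj(exp(2*I*pi/3)) + 1*(-2)*conj(-1) + 1*(3 + 2*exp(-2*I*pi/3) + 5*exp(2*I*pi/3))*conj(exp(-2*I*pi/3)) + 1*(1 + 2*exp(-2*I*pi/3) + 2*exp(-I*pi/3) + 3*exp(I*pi/3))*conj(exp(-I*pi/3))]
      = (1/6)[(10) + (2 + 3*exp(-2*I*pi/3) + exp(-I*pi/3) + 2*exp(I*pi/3)) + (2 + 3*exp(-2*I*pi/3) + 5*exp(2*I*pi/3)) + (2) + (2 + 5*exp(-2*I*pi/3) + 3*exp(2*I*pi/3)) + (2 + 2*exp(-I*pi/3) + exp(I*pi/3) + 3*exp(2*I*pi/3))] = 12/6 = 2
  <chi_rho, chi_2> = (1/6)[1*(10)*conj(1) + 1*(1 + 3*exp(-I*pi/3) + 2*exp(2*I*pi/3) + 2*exp(I*pi/3))*conj(exp(2*I*pi/3)) + 1*(3 + 5*exp(-2*I*pi/3) + 2*exp(2*I*pi/3))*conj(exp(-2*I*pi/3)) + 1*(-2)*conj(1) + 1*(3 + 2*exp(-2*I*pi/3) + 5*exp(2*I*pi/3))*conj(exp(2*I*pi/3)) + 1*(1 + 2*exp(-2*I*pi/3) + 2*exp(-I*pi/3) + 3*exp(I*pi/3))*conj(exp(-2*I*pi/3))]
      = (1/6)[(10) + (-1 + 2*exp(-I*pi/3) + exp(-2*I*pi/3)) + (5 + 2*exp(-2*I*pi/3) + 3*exp(2*I*pi/3)) + (-2) + (5 + 3*exp(-2*I*pi/3) + 2*exp(2*I*pi/3)) + (-1 + exp(2*I*pi/3) + 2*exp(I*pi/3))] = 12/6 = 2
  <chi_rho, chi_3> = (1/6)[1*(10)*conj(1) + 1*(1 + 3*exp(-I*pi/3) + 2*exp(2*I*pi/3) + 2*exp(I*pi/3))*conj(-1) + 1*(3 + 5*exp(-2*I*pi/3) + 2*exp(2*I*pi/3))*conj(1) + 1*(-2)*conj(-1) + 1*(3 + 2*exp(-2*I*pi/3) + 5*exp(2*I*pi/3))*conj(1) + 1*(1 + 2*exp(-2*I*pi/3) + 2*exp(-I*pi/3) + 3*exp(I*pi/3))*conj(-1)]
      = (1/6)[(10) + (-1 - 2*exp(I*pi/3) - 2*exp(2*I*pi/3) - 3*exp(-I*pi/3)) + (3 + 5*exp(-2*I*pi/3) + 2*exp(2*I*pi/3)) + (2) + (3 + 2*exp(-2*I*pi/3) + 5*exp(2*I*pi/3)) + (-1 - 3*exp(I*pi/3) - 2*exp(-I*pi/3) - 2*exp(-2*I*pi/3))] = 6/6 = 1
  <chi_rho, chi_4> = (1/6)[1*(10)*conj(1) + 1*(1 + 3*exp(-I*pi/3) + 2*exp(2*I*pi/3) + 2*exp(I*pi/3))*conj(exp(-2*I*pi/3)) + 1*(3 + 5*exp(-2*I*pi/3) + 2*exp(2*I*pi/3))*conj(exp(2*I*pi/3)) + 1*(-2)*conj(1) + 1*(3 + 2*exp(-2*I*pi/3) + 5*exp(2*I*pi/3))*conj(exp(-2*I*pi/3)) + 1*(1 + 2*exp(-2*I*pi/3) + 2*exp(-I*pi/3) + 3*exp(I*pi/3))*conj(exp(2*I*pi/3))]
      = (1/6)[(10) + (-2 + 2*exp(-2*I*pi/3) + exp(2*I*pi/3) + 3*exp(I*pi/3)) + (2 + 3*exp(-2*I*pi/3) + 5*exp(2*I*pi/3)) + (-2) + (2 + 5*exp(-2*I*pi/3) + 3*exp(2*I*pi/3)) + (-2 + 3*exp(-I*pi/3) + exp(-2*I*pi/3) + 2*exp(2*I*pi/3))] = 0/6 = 0
  <chi_rho, chi_5> = (1/6)[1*(10)*conj(1) + 1*(1 + 3*exp(-I*pi/3) + 2*exp(2*I*pi/3) + 2*exp(I*pi/3))*conj(exp(-I*pi/3)) + 1*(3 + 5*exp(-2*I*pi/3) + 2*exp(2*I*pi/3))*conj(exp(-2*I*pi/3)) + 1*(-2)*conj(-1) + 1*(3 + 2*exp(-2*I*pi/3) + 5*exp(2*I*pi/3))*conj(exp(2*I*pi/3)) + 1*(1 + 2*exp(-2*I*pi/3) + 2*exp(-I*pi/3) + 3*exp(I*pi/3))*conj(exp(I*pi/3))]
      = (1/6)[(10) + (1 + exp(I*pi/3) + 2*exp(2*I*pi/3)) + (5 + 2*exp(-2*I*pi/3) + 3*exp(2*I*pi/3)) + (2) + (5 + 3*exp(-2*I*pi/3) + 2*exp(2*I*pi/3)) + (1 + 2*exp(-2*I*pi/3) + exp(-I*pi/3))] = 18/6 = 3
(Exp terms are combined using exp(i*s)*conj(exp(i*t)) = exp(i*(s-t)), and sums of them are collapsed using the identity that for every m > 1 the m distinct m-th roots of unity sum to 0, e.g. 1 + exp(2*I*pi/3) + exp(-2*I*pi/3) = 0.)
Dimension check: dim(rho) = sum (mult * dim) = 2*1 + 2*1 + 2*1 + 1*1 + 0*1 + 3*1 = 10 = chi_rho(e) = 10.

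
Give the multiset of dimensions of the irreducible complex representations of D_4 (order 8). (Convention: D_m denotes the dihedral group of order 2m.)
Dimensions: 1, 1, 1, 1, 2

Proof sketch: There are 5 irreducibles (= number of conjugacy classes). Their dimensions d_i satisfy sum d_i^2 = |G| = 8: 1 + 1 + 1 + 1 + 4 = 8.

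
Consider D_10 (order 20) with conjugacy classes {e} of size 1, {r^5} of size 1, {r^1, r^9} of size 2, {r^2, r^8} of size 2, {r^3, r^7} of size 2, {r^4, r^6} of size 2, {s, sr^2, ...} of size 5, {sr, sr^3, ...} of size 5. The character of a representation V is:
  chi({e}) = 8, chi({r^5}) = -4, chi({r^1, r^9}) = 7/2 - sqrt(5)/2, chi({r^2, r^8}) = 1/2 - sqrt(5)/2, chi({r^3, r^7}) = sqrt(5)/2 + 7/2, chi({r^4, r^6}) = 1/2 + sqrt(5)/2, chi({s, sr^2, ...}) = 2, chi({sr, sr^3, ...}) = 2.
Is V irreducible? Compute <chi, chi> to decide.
Not irreducible (reducible): <chi, chi> = 9 > 1.

Proof sketch: <chi, chi> = (1/|G|) sum_C |C| * |chi(C)|^2 = (1/20)[1*|8|^2 + 1*|-4|^2 + 2*|7/2 - sqrt(5)/2|^2 + 2*|1/2 - sqrt(5)/2|^2 + 2*|sqrt(5)/2 + 7/2|^2 + 2*|1/2 + sqrt(5)/2|^2 + 5*|2|^2 + 5*|2|^2]
  = (1/20)[(64) + (16) + (27 - 7*sqrt(5)) + (3 - sqrt(5)) + (7*sqrt(5) + 27) + (sqrt(5) + 3) + (20) + (20)] = 180/20 = 9.
A character is irreducible iff <chi, chi> = 1, so this representation is reducible.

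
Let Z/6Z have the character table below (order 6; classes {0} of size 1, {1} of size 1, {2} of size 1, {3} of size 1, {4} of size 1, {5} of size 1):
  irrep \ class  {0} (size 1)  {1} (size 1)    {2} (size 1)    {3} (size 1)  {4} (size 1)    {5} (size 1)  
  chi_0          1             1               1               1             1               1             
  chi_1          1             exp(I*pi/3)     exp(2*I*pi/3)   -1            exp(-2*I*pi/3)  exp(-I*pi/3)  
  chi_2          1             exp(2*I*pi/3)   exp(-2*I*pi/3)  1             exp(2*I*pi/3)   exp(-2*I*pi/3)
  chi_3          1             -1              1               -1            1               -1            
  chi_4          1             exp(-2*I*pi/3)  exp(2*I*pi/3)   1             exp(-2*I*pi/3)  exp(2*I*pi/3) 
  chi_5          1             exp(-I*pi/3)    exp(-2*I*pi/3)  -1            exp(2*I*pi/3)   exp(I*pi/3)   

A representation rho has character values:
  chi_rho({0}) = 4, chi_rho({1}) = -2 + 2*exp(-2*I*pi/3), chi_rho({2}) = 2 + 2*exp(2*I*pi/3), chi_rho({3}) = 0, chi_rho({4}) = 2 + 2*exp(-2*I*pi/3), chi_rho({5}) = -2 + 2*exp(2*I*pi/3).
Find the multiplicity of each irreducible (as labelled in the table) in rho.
Multiplicities: chi_0: 0, chi_1: 0, chi_2: 0, chi_3: 2, chi_4: 2, chi_5: 0.

Why: Use <chi_rho, chi> = (1/|G|) sum_C |C| * chi_rho(C) * conj(chi(C)) with |G| = 6 for each irreducible chi in the table:
  <chi_rho, chi_0> = (1/6)[1*(4)*conj(1) + 1*(-2 + 2*exp(-2*I*pi/3))*conj(1) + 1*(2 + 2*exp(2*I*pi/3))*conj(1) + 1*(0)*conj(1) + 1*(2 + 2*exp(-2*I*pi/3))*conj(1) + 1*(-2 + 2*exp(2*I*pi/3))*conj(1)]
      = (1/6)[(4) + (-2 + 2*exp(-2*I*pi/3)) + (2 + 2*exp(2*I*pi/3)) + (0) + (2 + 2*exp(-2*I*pi/3)) + (-2 + 2*exp(2*I*pi/3))] = 0/6 = 0
  <chi_rho, chi_1> = (1/6)[1*(4)*conj(1) + 1*(-2 + 2*exp(-2*I*pi/3))*conj(exp(I*pi/3)) + 1*(2 + 2*exp(2*I*pi/3))*conj(exp(2*I*pi/3)) + 1*(0)*conj(-1) + 1*(2 + 2*exp(-2*I*pi/3))*conj(exp(-2*I*pi/3)) + 1*(-2 + 2*exp(2*I*pi/3))*conj(exp(-I*pi/3))]
      = (1/6)[(4) + (-2 - 2*exp(-I*pi/3)) + (2 + 2*exp(-2*I*pi/3)) + (0) + (2 + 2*exp(2*I*pi/3)) + (-2 - 2*exp(I*pi/3))] = 0/6 = 0
  <chi_rho, chi_2> = (1/6)[1*(4)*conj(1) + 1*(-2 + 2*exp(-2*I*pi/3))*conj(exp(2*I*pi/3)) + 1*(2 + 2*exp(2*I*pi/3))*conj(exp(-2*I*pi/3)) + 1*(0)*conj(1) + 1*(2 + 2*exp(-2*I*pi/3))*conj(exp(2*I*pi/3)) + 1*(-2 + 2*exp(2*I*pi/3))*conj(exp(-2*I*pi/3))]
      = (1/6)[(4) + (2*exp(2*I*pi/3) - 2*exp(-2*I*pi/3)) + (-2) + (0) + (-2) + (2*exp(-2*I*pi/3) - 2*exp(2*I*pi/3))] = 0/6 = 0
  <chi_rho, chi_3> = (1/6)[1*(4)*conj(1) + 1*(-2 + 2*exp(-2*I*pi/3))*conj(-1) + 1*(2 + 2*exp(2*I*pi/3))*conj(1) + 1*(0)*conj(-1) + 1*(2 + 2*exp(-2*I*pi/3))*conj(1) + 1*(-2 + 2*exp(2*I*pi/3))*conj(-1)]
      = (1/6)[(4) + (2 - 2*exp(-2*I*pi/3)) + (2 + 2*exp(2*I*pi/3)) + (0) + (2 + 2*exp(-2*I*pi/3)) + (2 - 2*exp(2*I*pi/3))] = 12/6 = 2
  <chi_rho, chi_4> = (1/6)[1*(4)*conj(1) + 1*(-2 + 2*exp(-2*I*pi/3))*conj(exp(-2*I*pi/3)) + 1*(2 + 2*exp(2*I*pi/3))*conj(exp(2*I*pi/3)) + 1*(0)*conj(1) + 1*(2 + 2*exp(-2*I*pi/3))*conj(exp(-2*I*pi/3)) + 1*(-2 + 2*exp(2*I*pi/3))*conj(exp(2*I*pi/3))]
      = (1/6)[(4) + (2 - 2*exp(2*I*pi/3)) + (2 + 2*exp(-2*I*pi/3)) + (0) + (2 + 2*exp(2*I*pi/3)) + (2 - 2*exp(-2*I*pi/3))] = 12/6 = 2
  <chi_rho, chi_5> = (1/6)[1*(4)*conj(1) + 1*(-2 + 2*exp(-2*I*pi/3))*conj(exp(-I*pi/3)) + 1*(2 + 2*exp(2*I*pi/3))*conj(exp(-2*I*pi/3)) + 1*(0)*conj(-1) + 1*(2 + 2*exp(-2*I*pi/3))*conj(exp(2*I*pi/3)) + 1*(-2 + 2*exp(2*I*pi/3))*conj(exp(I*pi/3))]
      = (1/6)[(4) + (-2*exp(I*pi/3) + 2*exp(-I*pi/3)) + (-2) + (0) + (-2) + (-2*exp(-I*pi/3) + 2*exp(I*pi/3))] = 0/6 = 0
(Exp terms are combined using exp(i*s)*conj(exp(i*t)) = exp(i*(s-t)), and sums of them are collapsed using the identity that for every m > 1 the m distinct m-th roots of unity sum to 0, e.g. 1 + exp(2*I*pi/3) + exp(-2*I*pi/3) = 0.)
Dimension check: dim(rho) = sum (mult * dim) = 0*1 + 0*1 + 0*1 + 2*1 + 2*1 + 0*1 = 4 = chi_rho(e) = 4.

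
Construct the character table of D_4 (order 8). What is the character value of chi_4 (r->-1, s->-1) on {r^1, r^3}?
Conjugacy classes: {e} of size 1, {r^2} of size 1, {r^1, r^3} of size 2, {s, sr^2, ...} of size 2, {sr, sr^3, ...} of size 2.
Character table:
  irrep \ class              {e} (size 1)  {r^2} (size 1)  {r^1, r^3} (size 2)  {s, sr^2, ...} (size 2)  {sr, sr^3, ...} (size 2)
  chi_1 (triv)               1             1               1                    1                        1                       
  chi_2 (sign: r->1, s->-1)  1             1               1                    -1                       -1                      
  chi_3 (r->-1, s->1)        1             1               -1                   1                        -1                      
  chi_4 (r->-1, s->-1)       1             1               -1                   -1                       1                       
  chi_5 (2d, j=1)            2             -2              0                    0                        0                       

Spot check: chi_4 (r->-1, s->-1) on {r^1, r^3} = -1.

D_4 has order 2*4 = 8 with 5 conjugacy classes, hence 5 irreducibles. Sum of squared dims 1 + 1 + 1 + 1 + 4 = 8 = |G|. Linear characters come from the abelianisation; the 2-dimensional irreps have character r^k -> 2*cos(2*pi*j*k/4), reflections -> 0.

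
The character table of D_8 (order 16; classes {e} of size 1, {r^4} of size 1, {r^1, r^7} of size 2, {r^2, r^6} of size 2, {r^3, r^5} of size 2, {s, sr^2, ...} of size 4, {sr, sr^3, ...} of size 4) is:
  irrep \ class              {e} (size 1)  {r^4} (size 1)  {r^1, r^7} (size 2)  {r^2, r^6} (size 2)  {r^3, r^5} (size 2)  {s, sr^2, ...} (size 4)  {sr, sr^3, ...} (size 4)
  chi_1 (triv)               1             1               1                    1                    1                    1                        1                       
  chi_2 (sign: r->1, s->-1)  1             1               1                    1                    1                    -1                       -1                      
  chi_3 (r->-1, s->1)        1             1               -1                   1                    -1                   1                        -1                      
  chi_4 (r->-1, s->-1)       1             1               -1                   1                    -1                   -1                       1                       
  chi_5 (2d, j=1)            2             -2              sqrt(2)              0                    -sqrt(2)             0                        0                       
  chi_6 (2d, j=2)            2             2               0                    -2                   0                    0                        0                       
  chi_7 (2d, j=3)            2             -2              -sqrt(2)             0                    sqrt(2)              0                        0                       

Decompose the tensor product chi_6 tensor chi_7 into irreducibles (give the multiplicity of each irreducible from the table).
chi_6 tensor chi_7 = chi_5 + chi_7 (all other irreducibles have multiplicity 0).

Proof sketch: The character of a tensor product is the pointwise product (chi_6 * chi_7)(C) = chi_6(C) * chi_7(C):
  {e}: (2)*(2), {r^4}: (2)*(-2), {r^1, r^7}: (0)*(-sqrt(2)), {r^2, r^6}: (-2)*(0), {r^3, r^5}: (0)*(sqrt(2)), {s, sr^2, ...}: (0)*(0), {sr, sr^3, ...}: (0)*(0)
so (chi_6 * chi_7) takes values
  {e} -> 4, {r^4} -> -4, {r^1, r^7} -> 0, {r^2, r^6} -> 0, {r^3, r^5} -> 0, {s, sr^2, ...} -> 0, {sr, sr^3, ...} -> 0.
Now take the inner product of this character with each irreducible chi from the table, <chi_6*chi_7, chi> = (1/16) sum_C |C| (chi_6*chi_7)(C) conj(chi(C)):
  <chi_6*chi_7, chi_1> = (1/16)[1*(4)*conj(1) + 1*(-4)*conj(1) + 2*(0)*conj(1) + 2*(0)*conj(1) + 2*(0)*conj(1) + 4*(0)*conj(1) + 4*(0)*conj(1)]
      = (1/16)[(4) + (-4) + (0) + (0) + (0) + (0) + (0)] = 0/16 = 0
  <chi_6*chi_7, chi_2> = (1/16)[1*(4)*conj(1) + 1*(-4)*conj(1) + 2*(0)*conj(1) + 2*(0)*conj(1) + 2*(0)*conj(1) + 4*(0)*conj(-1) + 4*(0)*conj(-1)]
      = (1/16)[(4) + (-4) + (0) + (0) + (0) + (0) + (0)] = 0/16 = 0
  <chi_6*chi_7, chi_3> = (1/16)[1*(4)*conj(1) + 1*(-4)*conj(1) + 2*(0)*conj(-1) + 2*(0)*conj(1) + 2*(0)*conj(-1) + 4*(0)*conj(1) + 4*(0)*conj(-1)]
      = (1/16)[(4) + (-4) + (0) + (0) + (0) + (0) + (0)] = 0/16 = 0
  <chi_6*chi_7, chi_4> = (1/16)[1*(4)*conj(1) + 1*(-4)*conj(1) + 2*(0)*conj(-1) + 2*(0)*conj(1) + 2*(0)*conj(-1) + 4*(0)*conj(-1) + 4*(0)*conj(1)]
      = (1/16)[(4) + (-4) + (0) + (0) + (0) + (0) + (0)] = 0/16 = 0
  <chi_6*chi_7, chi_5> = (1/16)[1*(4)*conj(2) + 1*(-4)*conj(-2) + 2*(0)*conj(sqrt(2)) + 2*(0)*conj(0) + 2*(0)*conj(-sqrt(2)) + 4*(0)*conj(0) + 4*(0)*conj(0)]
      = (1/16)[(8) + (8) + (0) + (0) + (0) + (0) + (0)] = 16/16 = 1
  <chi_6*chi_7, chi_6> = (1/16)[1*(4)*conj(2) + 1*(-4)*conj(2) + 2*(0)*conj(0) + 2*(0)*conj(-2) + 2*(0)*conj(0) + 4*(0)*conj(0) + 4*(0)*conj(0)]
      = (1/16)[(8) + (-8) + (0) + (0) + (0) + (0) + (0)] = 0/16 = 0
  <chi_6*chi_7, chi_7> = (1/16)[1*(4)*conj(2) + 1*(-4)*conj(-2) + 2*(0)*conj(-sqrt(2)) + 2*(0)*conj(0) + 2*(0)*conj(sqrt(2)) + 4*(0)*conj(0) + 4*(0)*conj(0)]
      = (1/16)[(8) + (8) + (0) + (0) + (0) + (0) + (0)] = 16/16 = 1
Hence the multiplicities are chi_5: 1, chi_7: 1. Dimension check: dim(chi_6)*dim(chi_7) = 2*2 = 4 and sum (mult * dim) = 1*2 + 1*2 = 4.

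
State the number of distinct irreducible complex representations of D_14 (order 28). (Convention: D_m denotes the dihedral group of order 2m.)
10

Solution. The number of irreducible complex representations of a finite group equals its number of conjugacy classes. D_14 has 10 conjugacy classes (n/2 + 3 for n even), so D_14 (order 28) has exactly 10 irreducible complex representations.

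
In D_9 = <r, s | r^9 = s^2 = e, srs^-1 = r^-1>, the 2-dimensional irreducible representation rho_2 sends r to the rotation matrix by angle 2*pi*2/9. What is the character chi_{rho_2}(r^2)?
chi_{rho_2}(r^2) = 2*cos(2*pi*2*2/9) = -2*cos(pi/9)

Explanation: rho_2(r^2) is rotation by angle 2*pi*2*2/9, whose trace is 2*cos(2*pi*2*2/9) = -2*cos(pi/9).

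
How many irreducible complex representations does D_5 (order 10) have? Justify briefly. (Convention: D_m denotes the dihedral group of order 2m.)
4

The number of irreducible complex representations of a finite group equals its number of conjugacy classes. D_5 has 4 conjugacy classes ((n+3)/2 for n odd), so D_5 (order 10) has exactly 4 irreducible complex representations.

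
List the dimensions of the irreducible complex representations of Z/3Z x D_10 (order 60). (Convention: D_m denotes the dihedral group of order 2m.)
Dimensions: 1, 1, 1, 1, 1, 1, 1, 1, 1, 1, 1, 1, 2, 2, 2, 2, 2, 2, 2, 2, 2, 2, 2, 2

Derivation: There are 24 irreducibles (= number of conjugacy classes). Their dimensions d_i satisfy sum d_i^2 = |G| = 60: 1 + 1 + 1 + 1 + 1 + 1 + 1 + 1 + 1 + 1 + 1 + 1 + 4 + 4 + 4 + 4 + 4 + 4 + 4 + 4 + 4 + 4 + 4 + 4 = 60. (For the product with Z/3Z: each of the 3 1-dim characters of Z/3Z tensors with each irrep of D_10, giving 3 copies of each D_10-dimension.)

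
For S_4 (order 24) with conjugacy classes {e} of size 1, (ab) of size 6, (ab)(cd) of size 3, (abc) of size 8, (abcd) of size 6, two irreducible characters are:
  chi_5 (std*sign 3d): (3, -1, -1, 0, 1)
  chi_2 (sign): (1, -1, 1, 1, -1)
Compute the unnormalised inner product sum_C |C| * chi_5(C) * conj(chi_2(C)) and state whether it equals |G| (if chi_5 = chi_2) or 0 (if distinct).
Sum = 0; so <chi_5, chi_2> = 0 (distinct irreducibles are orthogonal).

Proof sketch: Compute term by term over conjugacy classes (|C| * chi_5(C) * conj(chi_2(C))):
  1*(3)*conj(1) + 6*(-1)*conj(-1) + 3*(-1)*conj(1) + 8*(0)*conj(1) + 6*(1)*conj(-1)
  = (3) + (6) + (-3) + (0) + (-6)
  = 0.
Dividing by |G| = 24 gives 0/24 = 0, matching the row-orthogonality relation <chi_5, chi_2> = [chi_5 = chi_2].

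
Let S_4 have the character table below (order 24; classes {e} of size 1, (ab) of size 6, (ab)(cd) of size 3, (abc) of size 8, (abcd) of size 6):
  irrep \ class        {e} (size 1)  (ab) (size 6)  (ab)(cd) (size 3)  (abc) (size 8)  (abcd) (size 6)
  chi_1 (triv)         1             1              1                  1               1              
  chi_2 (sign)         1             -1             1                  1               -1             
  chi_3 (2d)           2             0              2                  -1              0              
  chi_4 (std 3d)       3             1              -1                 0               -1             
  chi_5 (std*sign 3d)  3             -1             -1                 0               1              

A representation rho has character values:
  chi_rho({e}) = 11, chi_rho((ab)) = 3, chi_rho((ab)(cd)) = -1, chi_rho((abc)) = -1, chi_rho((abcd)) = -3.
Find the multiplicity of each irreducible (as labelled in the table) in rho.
Multiplicities: chi_1: 0, chi_2: 0, chi_3: 1, chi_4: 3, chi_5: 0.

Justification: Use <chi_rho, chi> = (1/|G|) sum_C |C| * chi_rho(C) * conj(chi(C)) with |G| = 24 for each irreducible chi in the table:
  <chi_rho, chi_1> = (1/24)[1*(11)*conj(1) + 6*(3)*conj(1) + 3*(-1)*conj(1) + 8*(-1)*conj(1) + 6*(-3)*conj(1)]
      = (1/24)[(11) + (18) + (-3) + (-8) + (-18)] = 0/24 = 0
  <chi_rho, chi_2> = (1/24)[1*(11)*conj(1) + 6*(3)*conj(-1) + 3*(-1)*conj(1) + 8*(-1)*conj(1) + 6*(-3)*conj(-1)]
      = (1/24)[(11) + (-18) + (-3) + (-8) + (18)] = 0/24 = 0
  <chi_rho, chi_3> = (1/24)[1*(11)*conj(2) + 6*(3)*conj(0) + 3*(-1)*conj(2) + 8*(-1)*conj(-1) + 6*(-3)*conj(0)]
      = (1/24)[(22) + (0) + (-6) + (8) + (0)] = 24/24 = 1
  <chi_rho, chi_4> = (1/24)[1*(11)*conj(3) + 6*(3)*conj(1) + 3*(-1)*conj(-1) + 8*(-1)*conj(0) + 6*(-3)*conj(-1)]
      = (1/24)[(33) + (18) + (3) + (0) + (18)] = 72/24 = 3
  <chi_rho, chi_5> = (1/24)[1*(11)*conj(3) + 6*(3)*conj(-1) + 3*(-1)*conj(-1) + 8*(-1)*conj(0) + 6*(-3)*conj(1)]
      = (1/24)[(33) + (-18) + (3) + (0) + (-18)] = 0/24 = 0
Dimension check: dim(rho) = sum (mult * dim) = 0*1 + 0*1 + 1*2 + 3*3 + 0*3 = 11 = chi_rho(e) = 11.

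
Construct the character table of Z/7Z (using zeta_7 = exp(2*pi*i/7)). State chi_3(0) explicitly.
Character table of Z/7Z (irreps indexed chi_0,...,chi_6 with chi_k(m) = zeta_7^(k*m), zeta_7 = exp(2*pi*i/7)):
  irrep \ class  {0} (size 1)  {1} (size 1)    {2} (size 1)    {3} (size 1)    {4} (size 1)    {5} (size 1)    {6} (size 1)  
  chi_0          1             1               1               1               1               1               1             
  chi_1          1             exp(2*I*pi/7)   exp(4*I*pi/7)   exp(6*I*pi/7)   exp(-6*I*pi/7)  exp(-4*I*pi/7)  exp(-2*I*pi/7)
  chi_2          1             exp(4*I*pi/7)   exp(-6*I*pi/7)  exp(-2*I*pi/7)  exp(2*I*pi/7)   exp(6*I*pi/7)   exp(-4*I*pi/7)
  chi_3          1             exp(6*I*pi/7)   exp(-2*I*pi/7)  exp(4*I*pi/7)   exp(-4*I*pi/7)  exp(2*I*pi/7)   exp(-6*I*pi/7)
  chi_4          1             exp(-6*I*pi/7)  exp(2*I*pi/7)   exp(-4*I*pi/7)  exp(4*I*pi/7)   exp(-2*I*pi/7)  exp(6*I*pi/7) 
  chi_5          1             exp(-4*I*pi/7)  exp(6*I*pi/7)   exp(2*I*pi/7)   exp(-2*I*pi/7)  exp(-6*I*pi/7)  exp(4*I*pi/7) 
  chi_6          1             exp(-2*I*pi/7)  exp(-4*I*pi/7)  exp(-6*I*pi/7)  exp(6*I*pi/7)   exp(4*I*pi/7)   exp(2*I*pi/7) 

Spot check: chi_3(0) = zeta_7^(3*0) = zeta_7^0 = 1.

Argument: Z/7Z is abelian, so all 7 irreducible complex representations are 1-dimensional. They are given by chi_k(m) = zeta_7^(k*m) for k = 0,...,6. Row orthogonality: sum_m chi_k(m) conj(chi_l(m)) = 7 * [k = l].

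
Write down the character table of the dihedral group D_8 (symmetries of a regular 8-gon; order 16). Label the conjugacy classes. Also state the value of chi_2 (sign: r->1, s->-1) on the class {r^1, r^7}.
Conjugacy classes: {e} of size 1, {r^4} of size 1, {r^1, r^7} of size 2, {r^2, r^6} of size 2, {r^3, r^5} of size 2, {s, sr^2, ...} of size 4, {sr, sr^3, ...} of size 4.
Character table:
  irrep \ class              {e} (size 1)  {r^4} (size 1)  {r^1, r^7} (size 2)  {r^2, r^6} (size 2)  {r^3, r^5} (size 2)  {s, sr^2, ...} (size 4)  {sr, sr^3, ...} (size 4)
  chi_1 (triv)               1             1               1                    1                    1                    1                        1                       
  chi_2 (sign: r->1, s->-1)  1             1               1                    1                    1                    -1                       -1                      
  chi_3 (r->-1, s->1)        1             1               -1                   1                    -1                   1                        -1                      
  chi_4 (r->-1, s->-1)       1             1               -1                   1                    -1                   -1                       1                       
  chi_5 (2d, j=1)            2             -2              sqrt(2)              0                    -sqrt(2)             0                        0                       
  chi_6 (2d, j=2)            2             2               0                    -2                   0                    0                        0                       
  chi_7 (2d, j=3)            2             -2              -sqrt(2)             0                    sqrt(2)              0                        0                       

Spot check: chi_2 (sign: r->1, s->-1) on {r^1, r^7} = 1.

Working: D_8 has order 2*8 = 16 with 7 conjugacy classes, hence 7 irreducibles. Sum of squared dims 1 + 1 + 1 + 1 + 4 + 4 + 4 = 16 = |G|. Linear characters come from the abelianisation; the 2-dimensional irreps have character r^k -> 2*cos(2*pi*j*k/8), reflections -> 0.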